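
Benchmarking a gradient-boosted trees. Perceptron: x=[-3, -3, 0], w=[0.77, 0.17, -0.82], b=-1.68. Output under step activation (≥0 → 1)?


z = (-3)·(0.77) + (-3)·(0.17) + (0)·(-0.82) - 1.68
  = -4.5
step(z) = 0 (z<0)

0


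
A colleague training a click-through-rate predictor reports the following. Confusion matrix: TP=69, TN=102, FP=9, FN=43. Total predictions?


Total = TP + TN + FP + FN
= 69 + 102 + 9 + 43
= 223
(Predicted positive: 78, predicted negative: 145)

223


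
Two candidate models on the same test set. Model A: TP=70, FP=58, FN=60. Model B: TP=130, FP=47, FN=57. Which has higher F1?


Model A: P=70/128=0.5469, R=70/130=0.5385, F1=2PR/(P+R)=2TP/(2TP+FP+FN)=140/258=0.5426
Model B: P=130/177=0.7345, R=130/187=0.6952, F1=2PR/(P+R)=2TP/(2TP+FP+FN)=260/364=0.7143
0.5426 < 0.7143 → Model B

Model B


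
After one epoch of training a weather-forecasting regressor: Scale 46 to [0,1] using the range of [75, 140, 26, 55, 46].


min=26, max=140
(46-26)/(140-26) = 20/114 = 0.1754

0.1754


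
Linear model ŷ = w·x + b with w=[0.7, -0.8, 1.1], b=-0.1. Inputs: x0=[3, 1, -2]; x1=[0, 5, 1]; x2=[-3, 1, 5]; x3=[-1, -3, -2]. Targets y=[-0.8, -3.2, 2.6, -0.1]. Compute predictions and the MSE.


ŷ0 = (0.7)·(3) + (-0.8)·(1) + (1.1)·(-2) - 0.1 = -1.0
ŷ1 = (0.7)·(0) + (-0.8)·(5) + (1.1)·(1) - 0.1 = -3.0
ŷ2 = (0.7)·(-3) + (-0.8)·(1) + (1.1)·(5) - 0.1 = 2.5
ŷ3 = (0.7)·(-1) + (-0.8)·(-3) + (1.1)·(-2) - 0.1 = -0.6
errors² = [0.04, 0.04, 0.01, 0.25]
MSE = 0.3400/4 = 0.085

0.085


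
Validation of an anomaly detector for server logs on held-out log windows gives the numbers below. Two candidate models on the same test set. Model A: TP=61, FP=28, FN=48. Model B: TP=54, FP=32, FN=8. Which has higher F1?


Model A: P=61/89=0.6854, R=61/109=0.5596, F1=2PR/(P+R)=2TP/(2TP+FP+FN)=122/198=0.6162
Model B: P=54/86=0.6279, R=54/62=0.871, F1=2PR/(P+R)=2TP/(2TP+FP+FN)=108/148=0.7297
0.6162 < 0.7297 → Model B

Model B


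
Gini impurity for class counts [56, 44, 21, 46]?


Probabilities: [56/167, 44/167, 21/167, 46/167] ≈ [0.3353, 0.2635, 0.1257, 0.2754]
Σpᵢ² = (3136 + 1936 + 441 + 2116)/167² = 7629/27889
Gini = 1 - Σpᵢ² = 1 - 7629/27889 = 0.7265

0.7265


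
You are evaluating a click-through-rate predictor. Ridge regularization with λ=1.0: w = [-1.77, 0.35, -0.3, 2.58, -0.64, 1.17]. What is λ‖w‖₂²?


‖w‖₂² = (-1.77)² + (0.35)² + (-0.3)² + (2.58)² + (-0.64)² + (1.17)²
     = 3.1329 + 0.1225 + 0.09 + 6.6564 + 0.4096 + 1.3689
     = 11.7803
λ·‖w‖₂² = 1.0·11.7803 = 11.7803

11.7803


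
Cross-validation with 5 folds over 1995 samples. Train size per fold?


Fold size = 1995/5 = 399
Training per fold = 1995 - 399 = 1596

1596


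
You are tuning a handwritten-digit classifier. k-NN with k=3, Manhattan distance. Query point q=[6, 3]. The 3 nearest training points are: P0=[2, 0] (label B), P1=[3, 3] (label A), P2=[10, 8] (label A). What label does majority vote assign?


d(q,P0) = 7  (label B)
d(q,P1) = 3  (label A)
d(q,P2) = 9  (label A)
Votes: A=2, B=1
Majority → A

A


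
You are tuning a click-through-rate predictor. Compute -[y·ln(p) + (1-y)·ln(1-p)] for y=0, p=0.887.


BCE = -[y·ln(p) + (1-y)·ln(1-p)]
= -0 - 1·ln(1-0.887)
= -ln(0.113) = 2.1804

2.1804


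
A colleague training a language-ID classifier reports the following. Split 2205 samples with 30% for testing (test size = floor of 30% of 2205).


Test = ⌊2205·30/100⌋ = 661
Train = 2205 - 661 = 1544

Train: 1544, Test: 661


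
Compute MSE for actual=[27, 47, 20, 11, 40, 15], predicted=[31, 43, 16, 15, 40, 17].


Squared errors: (27-31)²=16, (47-43)²=16, (20-16)²=16, (11-15)²=16, (40-40)²=0, (15-17)²=4
Sum = 68
MSE = 68/6 = 34/3

34/3


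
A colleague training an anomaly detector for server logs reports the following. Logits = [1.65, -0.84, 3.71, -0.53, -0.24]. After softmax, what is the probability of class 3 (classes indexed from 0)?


Exponentials: e^1.65=5.207, e^-0.84=0.4317, e^3.71=40.8538, e^-0.53=0.5886, e^-0.24=0.7866
Sum = 47.8677
Softmax = [0.1088, 0.009, 0.8535, 0.0123, 0.0164]
p[3] = 0.5886/47.8677 = 0.0123

0.0123


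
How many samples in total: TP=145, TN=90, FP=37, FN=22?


Total = TP + TN + FP + FN
= 145 + 90 + 37 + 22
= 294
(Predicted positive: 182, predicted negative: 112)

294


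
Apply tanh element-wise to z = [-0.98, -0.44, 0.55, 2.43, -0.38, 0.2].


tanh(-0.98) = -0.7531
tanh(-0.44) = -0.4136
tanh(0.55) = 0.5005
tanh(2.43) = 0.9846
tanh(-0.38) = -0.3627
tanh(0.2) = 0.1974
result = [-0.7531, -0.4136, 0.5005, 0.9846, -0.3627, 0.1974]

[-0.7531, -0.4136, 0.5005, 0.9846, -0.3627, 0.1974]


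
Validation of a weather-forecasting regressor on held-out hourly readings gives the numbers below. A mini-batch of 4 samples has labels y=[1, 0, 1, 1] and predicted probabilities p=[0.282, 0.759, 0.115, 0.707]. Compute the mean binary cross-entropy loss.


L[0] = -ln(0.282) = 1.2658
L[1] = -ln(1-0.759) = -ln(0.241) = 1.423
L[2] = -ln(0.115) = 2.1628
L[3] = -ln(0.707) = 0.3467
mean = (1.2658 + 1.423 + 2.1628 + 0.3467)/4 = 1.2996

1.2996


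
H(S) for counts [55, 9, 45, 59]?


Probabilities: [55/168, 9/168, 45/168, 59/168] ≈ [0.3274, 0.0536, 0.2679, 0.3512]
H = -((55/168)·log₂(55/168) + (9/168)·log₂(9/168) + (45/168)·log₂(45/168) + (59/168)·log₂(59/168))
  = 1.7928 bits

1.7928 bits


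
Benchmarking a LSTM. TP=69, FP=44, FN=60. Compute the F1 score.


Precision = 69/113 = 0.6106
Recall = 69/129 = 0.5349
F1 = 2·P·R/(P+R) = 2·TP/(2·TP+FP+FN) = 138/(138+44+60) = 138/242 = 0.5702

0.5702


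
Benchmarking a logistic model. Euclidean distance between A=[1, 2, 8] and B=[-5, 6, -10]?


d = √((1+ 5)² + (2-6)² + (8+ 10)²)
  = √(36 + 16 + 324)
  = √376 = 19.3907

19.3907


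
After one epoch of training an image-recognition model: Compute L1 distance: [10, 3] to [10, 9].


d = |10-10| + |3-9|
  = 0 + 6
  = 6

6


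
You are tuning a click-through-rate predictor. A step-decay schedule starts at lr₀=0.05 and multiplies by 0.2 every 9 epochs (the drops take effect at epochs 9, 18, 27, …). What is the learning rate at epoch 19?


n_drops = ⌊19/9⌋ = 2
lr = 0.05·0.2^2 = 0.05·0.04 = 0.002

0.002


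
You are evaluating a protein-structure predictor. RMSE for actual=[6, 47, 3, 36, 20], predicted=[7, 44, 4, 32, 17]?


MSE = 36/5 = 7.2
RMSE = √(36/5) = 2.6833

2.6833


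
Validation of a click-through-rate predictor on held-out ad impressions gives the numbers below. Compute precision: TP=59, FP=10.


Precision = TP/(TP+FP)
= 59/(59+10)
= 59/69 = 85.51%

85.51%


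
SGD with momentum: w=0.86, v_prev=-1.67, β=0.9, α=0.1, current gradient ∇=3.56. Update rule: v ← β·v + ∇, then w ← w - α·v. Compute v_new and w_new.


v_new = 0.9·-1.67 + 3.56 = -1.503 + 3.56 = 2.057
w_new = 0.86 - 0.1·2.057 = 0.86 - 0.2057 = 0.6543

v_new=2.057, w_new=0.6543


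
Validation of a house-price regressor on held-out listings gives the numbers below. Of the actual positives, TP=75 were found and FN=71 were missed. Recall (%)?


Recall = TP/(TP+FN)
= 75/(75+71)
= 75/146 = 51.37%

51.37%


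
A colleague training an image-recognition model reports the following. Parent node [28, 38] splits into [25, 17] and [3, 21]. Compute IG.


Parent = [28, 38], H_parent = 0.9834
H_left = 0.9737 (n=42), H_right = 0.5436 (n=24)
H_children = (42/66)·0.9737 + (24/66)·0.5436 = 0.8173
IG = 0.9834 - 0.8173 = 0.1661

0.1661


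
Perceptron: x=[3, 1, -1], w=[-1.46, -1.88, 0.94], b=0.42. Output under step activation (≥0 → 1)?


z = (3)·(-1.46) + (1)·(-1.88) + (-1)·(0.94) + 0.42
  = -6.78
step(z) = 0 (z<0)

0


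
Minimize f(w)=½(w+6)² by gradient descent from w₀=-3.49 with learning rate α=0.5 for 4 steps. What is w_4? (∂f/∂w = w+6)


step 1: grad = -3.49+6 = 2.51; w = -3.49 - 0.5·(2.51) = -4.745
step 2: grad = -4.745+6 = 1.255; w = -4.745 - 0.5·(1.255) = -5.3725
step 3: grad = -5.3725+6 = 0.6275; w = -5.3725 - 0.5·(0.6275) = -5.68625
step 4: grad = -5.68625+6 = 0.31375; w = -5.68625 - 0.5·(0.31375) = -5.843125

-5.843125


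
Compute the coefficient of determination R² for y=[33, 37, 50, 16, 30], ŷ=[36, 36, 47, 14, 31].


ȳ = 33.2
SS_res = Σ(y-ŷ)² = 24
SS_tot = Σ(y-ȳ)² = 602.8
R² = 1 - SS_res/SS_tot = 1 - 0.0398 = 0.9602

0.9602


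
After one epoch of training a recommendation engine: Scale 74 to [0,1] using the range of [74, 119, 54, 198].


min=54, max=198
(74-54)/(198-54) = 20/144 = 0.1389

0.1389


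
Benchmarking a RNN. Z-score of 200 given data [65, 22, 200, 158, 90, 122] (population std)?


μ = 109.5, σ = 58.7587
z = (200 - 109.5)/58.7587 = 1.5402

1.5402


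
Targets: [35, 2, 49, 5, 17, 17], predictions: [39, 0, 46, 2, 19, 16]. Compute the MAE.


Absolute errors: |35-39|=4, |2-0|=2, |49-46|=3, |5-2|=3, |17-19|=2, |17-16|=1
Sum = 15
MAE = 15/6 = 5/2

5/2


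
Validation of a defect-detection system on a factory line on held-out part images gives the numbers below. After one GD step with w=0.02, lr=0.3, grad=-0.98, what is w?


w_new = w - α·∇
= 0.02 - 0.3·-0.98
= 0.02 + 0.294
= 0.314

0.314


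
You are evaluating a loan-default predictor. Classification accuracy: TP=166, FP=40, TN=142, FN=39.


Accuracy = (TP+TN)/(TP+TN+FP+FN)
= (166+142)/(387)
= 308/387 = 79.59%

79.59%


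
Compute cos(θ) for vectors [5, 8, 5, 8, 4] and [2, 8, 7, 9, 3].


A·B = 5·2 + 8·8 + 5·7 + 8·9 + 4·3 = 193
‖A‖ = √194 = 13.9284, ‖B‖ = √207 = 14.3875
cos = 193/(√194·√207) = 193/√40158 = 0.9631

0.9631


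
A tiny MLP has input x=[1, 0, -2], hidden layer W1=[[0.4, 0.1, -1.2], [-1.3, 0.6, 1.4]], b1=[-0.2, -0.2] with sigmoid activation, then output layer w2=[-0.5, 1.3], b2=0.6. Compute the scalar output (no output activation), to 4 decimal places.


z1[0] = (0.4)·(1) + (0.1)·(0) + (-1.2)·(-2) - 0.2 = 2.6
z1[1] = (-1.3)·(1) + (0.6)·(0) + (1.4)·(-2) - 0.2 = -4.3
h = sigmoid(z1) = [0.9309, 0.0134]
output = (-0.5)·(0.9309) + (1.3)·(0.0134) + 0.6 = 0.152

0.152


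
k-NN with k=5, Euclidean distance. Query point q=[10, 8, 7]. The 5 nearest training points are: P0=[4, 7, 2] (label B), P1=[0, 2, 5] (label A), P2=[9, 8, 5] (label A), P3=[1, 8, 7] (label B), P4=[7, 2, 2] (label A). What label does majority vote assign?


d(q,P0) = 7.874  (label B)
d(q,P1) = 11.8322  (label A)
d(q,P2) = 2.2361  (label A)
d(q,P3) = 9.0  (label B)
d(q,P4) = 8.3666  (label A)
Votes: A=3, B=2
Majority → A

A


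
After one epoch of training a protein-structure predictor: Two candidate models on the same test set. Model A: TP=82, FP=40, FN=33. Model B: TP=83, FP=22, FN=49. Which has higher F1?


Model A: P=82/122=0.6721, R=82/115=0.713, F1=2PR/(P+R)=2TP/(2TP+FP+FN)=164/237=0.692
Model B: P=83/105=0.7905, R=83/132=0.6288, F1=2PR/(P+R)=2TP/(2TP+FP+FN)=166/237=0.7004
0.692 < 0.7004 → Model B

Model B


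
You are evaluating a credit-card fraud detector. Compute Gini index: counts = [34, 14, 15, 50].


Probabilities: [34/113, 14/113, 15/113, 50/113] ≈ [0.3009, 0.1239, 0.1327, 0.4425]
Σpᵢ² = (1156 + 196 + 225 + 2500)/113² = 4077/12769
Gini = 1 - Σpᵢ² = 1 - 4077/12769 = 0.6807

0.6807


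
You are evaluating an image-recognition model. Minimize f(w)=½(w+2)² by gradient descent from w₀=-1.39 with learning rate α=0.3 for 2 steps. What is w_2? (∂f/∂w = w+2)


step 1: grad = -1.39+2 = 0.61; w = -1.39 - 0.3·(0.61) = -1.573
step 2: grad = -1.573+2 = 0.427; w = -1.573 - 0.3·(0.427) = -1.7011

-1.7011


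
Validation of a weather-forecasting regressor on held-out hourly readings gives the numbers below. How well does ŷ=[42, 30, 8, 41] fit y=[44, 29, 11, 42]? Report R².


ȳ = 31.5
SS_res = Σ(y-ŷ)² = 15
SS_tot = Σ(y-ȳ)² = 693
R² = 1 - SS_res/SS_tot = 1 - 0.0216 = 0.9784

0.9784


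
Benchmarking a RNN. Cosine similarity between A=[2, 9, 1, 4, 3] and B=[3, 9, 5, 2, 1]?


A·B = 2·3 + 9·9 + 1·5 + 4·2 + 3·1 = 103
‖A‖ = √111 = 10.5357, ‖B‖ = √120 = 10.9545
cos = 103/(√111·√120) = 103/√13320 = 0.8925

0.8925


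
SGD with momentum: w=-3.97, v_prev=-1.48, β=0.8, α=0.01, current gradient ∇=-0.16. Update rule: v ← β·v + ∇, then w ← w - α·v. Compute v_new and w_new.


v_new = 0.8·-1.48 - 0.16 = -1.184 - 0.16 = -1.344
w_new = -3.97 - 0.01·-1.344 = -3.97 + 0.01344 = -3.95656

v_new=-1.344, w_new=-3.95656


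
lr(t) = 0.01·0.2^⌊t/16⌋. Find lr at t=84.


n_drops = ⌊84/16⌋ = 5
lr = 0.01·0.2^5 = 0.01·0.00032 = 0.0000032

0.0000032


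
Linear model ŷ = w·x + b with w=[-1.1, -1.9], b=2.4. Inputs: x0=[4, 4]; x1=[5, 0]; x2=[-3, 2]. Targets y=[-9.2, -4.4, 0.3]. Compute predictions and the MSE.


ŷ0 = (-1.1)·(4) + (-1.9)·(4) + 2.4 = -9.6
ŷ1 = (-1.1)·(5) + (-1.9)·(0) + 2.4 = -3.1
ŷ2 = (-1.1)·(-3) + (-1.9)·(2) + 2.4 = 1.9
errors² = [0.16, 1.69, 2.56]
MSE = 4.4100/3 = 1.47

1.47


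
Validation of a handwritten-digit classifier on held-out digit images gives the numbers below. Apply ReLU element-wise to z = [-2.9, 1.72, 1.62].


ReLU(-2.9) = max(0, -2.9) = 0.0
ReLU(1.72) = max(0, 1.72) = 1.72
ReLU(1.62) = max(0, 1.62) = 1.62
result = [0.0, 1.72, 1.62]

[0.0, 1.72, 1.62]


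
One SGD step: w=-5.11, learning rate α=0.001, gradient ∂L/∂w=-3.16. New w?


w_new = w - α·∇
= -5.11 - 0.001·-3.16
= -5.11 + 0.00316
= -5.10684

-5.10684


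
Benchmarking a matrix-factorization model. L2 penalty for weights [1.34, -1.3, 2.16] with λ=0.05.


‖w‖₂² = (1.34)² + (-1.3)² + (2.16)²
     = 1.7956 + 1.69 + 4.6656
     = 8.1512
λ·‖w‖₂² = 0.05·8.1512 = 0.40756

0.40756


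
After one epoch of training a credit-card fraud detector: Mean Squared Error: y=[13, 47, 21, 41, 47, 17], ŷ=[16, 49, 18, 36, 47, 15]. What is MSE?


Squared errors: (13-16)²=9, (47-49)²=4, (21-18)²=9, (41-36)²=25, (47-47)²=0, (17-15)²=4
Sum = 51
MSE = 51/6 = 17/2

17/2


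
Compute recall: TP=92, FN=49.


Recall = TP/(TP+FN)
= 92/(92+49)
= 92/141 = 65.25%

65.25%


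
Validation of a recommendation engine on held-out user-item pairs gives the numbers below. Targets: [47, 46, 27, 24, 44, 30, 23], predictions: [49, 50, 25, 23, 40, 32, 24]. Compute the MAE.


Absolute errors: |47-49|=2, |46-50|=4, |27-25|=2, |24-23|=1, |44-40|=4, |30-32|=2, |23-24|=1
Sum = 16
MAE = 16/7 = 16/7

16/7


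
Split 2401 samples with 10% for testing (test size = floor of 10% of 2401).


Test = ⌊2401·10/100⌋ = 240
Train = 2401 - 240 = 2161

Train: 2161, Test: 240


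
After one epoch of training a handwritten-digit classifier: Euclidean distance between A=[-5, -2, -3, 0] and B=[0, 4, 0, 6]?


d = √((-5-0)² + (-2-4)² + (-3-0)² + (0-6)²)
  = √(25 + 36 + 9 + 36)
  = √106 = 10.2956

10.2956


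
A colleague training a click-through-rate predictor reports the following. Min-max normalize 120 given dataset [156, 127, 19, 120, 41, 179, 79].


min=19, max=179
(120-19)/(179-19) = 101/160 = 0.6312

0.6312


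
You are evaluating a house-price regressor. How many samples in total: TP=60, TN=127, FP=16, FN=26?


Total = TP + TN + FP + FN
= 60 + 127 + 16 + 26
= 229
(Predicted positive: 76, predicted negative: 153)

229


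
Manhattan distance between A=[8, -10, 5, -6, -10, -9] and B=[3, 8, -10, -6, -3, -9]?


d = |8-3| + |-10-8| + |5+ 10| + |-6+ 6| + |-10+ 3| + |-9+ 9|
  = 5 + 18 + 15 + 0 + 7 + 0
  = 45

45


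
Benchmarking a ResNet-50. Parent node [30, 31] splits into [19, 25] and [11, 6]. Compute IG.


Parent = [30, 31], H_parent = 0.9998
H_left = 0.9865 (n=44), H_right = 0.9367 (n=17)
H_children = (44/61)·0.9865 + (17/61)·0.9367 = 0.9726
IG = 0.9998 - 0.9726 = 0.0272

0.0272


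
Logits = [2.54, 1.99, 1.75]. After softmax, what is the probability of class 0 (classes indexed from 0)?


Exponentials: e^2.54=12.6797, e^1.99=7.3155, e^1.75=5.7546
Sum = 25.7498
Softmax = [0.4924, 0.2841, 0.2235]
p[0] = 12.6797/25.7498 = 0.4924

0.4924


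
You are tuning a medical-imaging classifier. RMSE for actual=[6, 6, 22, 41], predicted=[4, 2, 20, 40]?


MSE = 25/4 = 6.25
RMSE = √(25/4) = 2.5

2.5


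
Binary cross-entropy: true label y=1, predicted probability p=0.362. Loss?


BCE = -[y·ln(p) + (1-y)·ln(1-p)]
= -1·ln(0.362) - 0
= -ln(0.362) = 1.0161

1.0161


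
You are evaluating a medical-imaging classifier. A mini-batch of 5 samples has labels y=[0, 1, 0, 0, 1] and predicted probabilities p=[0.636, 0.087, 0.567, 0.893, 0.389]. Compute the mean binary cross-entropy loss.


L[0] = -ln(1-0.636) = -ln(0.364) = 1.0106
L[1] = -ln(0.087) = 2.4418
L[2] = -ln(1-0.567) = -ln(0.433) = 0.837
L[3] = -ln(1-0.893) = -ln(0.107) = 2.2349
L[4] = -ln(0.389) = 0.9442
mean = (1.0106 + 2.4418 + 0.837 + 2.2349 + 0.9442)/5 = 1.4937

1.4937


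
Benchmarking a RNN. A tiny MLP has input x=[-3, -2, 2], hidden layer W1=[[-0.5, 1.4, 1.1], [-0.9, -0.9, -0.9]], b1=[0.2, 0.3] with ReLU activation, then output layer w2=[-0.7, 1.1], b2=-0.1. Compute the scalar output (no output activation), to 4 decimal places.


z1[0] = (-0.5)·(-3) + (1.4)·(-2) + (1.1)·(2) + 0.2 = 1.1
z1[1] = (-0.9)·(-3) + (-0.9)·(-2) + (-0.9)·(2) + 0.3 = 3.0
h = ReLU(z1) = [1.1, 3.0]
output = (-0.7)·(1.1) + (1.1)·(3.0) - 0.1 = 2.43

2.43


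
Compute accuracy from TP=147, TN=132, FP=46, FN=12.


Accuracy = (TP+TN)/(TP+TN+FP+FN)
= (147+132)/(337)
= 279/337 = 82.79%

82.79%


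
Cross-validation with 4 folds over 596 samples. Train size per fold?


Fold size = 596/4 = 149
Training per fold = 596 - 149 = 447

447


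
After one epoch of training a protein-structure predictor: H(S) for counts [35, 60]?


Probabilities: [35/95, 60/95] ≈ [0.3684, 0.6316]
H = -((35/95)·log₂(35/95) + (60/95)·log₂(60/95))
  = 0.9495 bits

0.9495 bits


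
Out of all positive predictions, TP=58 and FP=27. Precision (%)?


Precision = TP/(TP+FP)
= 58/(58+27)
= 58/85 = 68.24%

68.24%


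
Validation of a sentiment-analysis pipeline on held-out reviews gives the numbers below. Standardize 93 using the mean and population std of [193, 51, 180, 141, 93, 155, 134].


μ = 135.2857, σ = 45.7406
z = (93 - 135.2857)/45.7406 = -0.9245

-0.9245


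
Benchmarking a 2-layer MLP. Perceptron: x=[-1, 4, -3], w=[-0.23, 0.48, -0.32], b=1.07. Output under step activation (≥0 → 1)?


z = (-1)·(-0.23) + (4)·(0.48) + (-3)·(-0.32) + 1.07
  = 4.18
step(z) = 1 (z≥0)

1


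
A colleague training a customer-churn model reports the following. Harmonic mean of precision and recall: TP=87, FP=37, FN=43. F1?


Precision = 87/124 = 0.7016
Recall = 87/130 = 0.6692
F1 = 2·P·R/(P+R) = 2·TP/(2·TP+FP+FN) = 174/(174+37+43) = 174/254 = 0.685

0.685


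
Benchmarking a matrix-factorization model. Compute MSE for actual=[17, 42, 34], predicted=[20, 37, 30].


Squared errors: (17-20)²=9, (42-37)²=25, (34-30)²=16
Sum = 50
MSE = 50/3 = 50/3

50/3


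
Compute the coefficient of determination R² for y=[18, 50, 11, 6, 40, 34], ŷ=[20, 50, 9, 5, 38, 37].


ȳ = 26.5
SS_res = Σ(y-ŷ)² = 22
SS_tot = Σ(y-ȳ)² = 1523.5
R² = 1 - SS_res/SS_tot = 1 - 0.0144 = 0.9856

0.9856


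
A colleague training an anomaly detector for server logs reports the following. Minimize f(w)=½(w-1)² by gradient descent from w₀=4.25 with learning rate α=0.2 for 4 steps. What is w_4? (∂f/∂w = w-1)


step 1: grad = 4.25-1 = 3.25; w = 4.25 - 0.2·(3.25) = 3.6
step 2: grad = 3.6-1 = 2.6; w = 3.6 - 0.2·(2.6) = 3.08
step 3: grad = 3.08-1 = 2.08; w = 3.08 - 0.2·(2.08) = 2.664
step 4: grad = 2.664-1 = 1.664; w = 2.664 - 0.2·(1.664) = 2.3312

2.3312


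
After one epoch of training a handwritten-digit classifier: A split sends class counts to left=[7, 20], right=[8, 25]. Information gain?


Parent = [15, 45], H_parent = 0.8113
H_left = 0.8256 (n=27), H_right = 0.799 (n=33)
H_children = (27/60)·0.8256 + (33/60)·0.799 = 0.811
IG = 0.8113 - 0.811 = 0.0003

0.0003


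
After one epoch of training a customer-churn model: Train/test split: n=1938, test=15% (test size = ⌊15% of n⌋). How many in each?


Test = ⌊1938·15/100⌋ = 290
Train = 1938 - 290 = 1648

Train: 1648, Test: 290


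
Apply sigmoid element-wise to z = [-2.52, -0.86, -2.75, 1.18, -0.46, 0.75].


σ(-2.52) = 1/(1+e^2.52) = 0.0745
σ(-0.86) = 1/(1+e^0.86) = 0.2973
σ(-2.75) = 1/(1+e^2.75) = 0.0601
σ(1.18) = 1/(1+e^-1.18) = 0.7649
σ(-0.46) = 1/(1+e^0.46) = 0.387
σ(0.75) = 1/(1+e^-0.75) = 0.6792
result = [0.0745, 0.2973, 0.0601, 0.7649, 0.387, 0.6792]

[0.0745, 0.2973, 0.0601, 0.7649, 0.387, 0.6792]


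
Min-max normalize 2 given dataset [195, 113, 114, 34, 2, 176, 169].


min=2, max=195
(2-2)/(195-2) = 0/193 = 0.0

0.0


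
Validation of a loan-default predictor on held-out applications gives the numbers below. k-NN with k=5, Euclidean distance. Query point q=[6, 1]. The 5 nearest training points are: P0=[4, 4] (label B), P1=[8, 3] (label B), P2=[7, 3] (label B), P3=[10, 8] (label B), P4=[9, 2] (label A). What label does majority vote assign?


d(q,P0) = 3.6056  (label B)
d(q,P1) = 2.8284  (label B)
d(q,P2) = 2.2361  (label B)
d(q,P3) = 8.0623  (label B)
d(q,P4) = 3.1623  (label A)
Votes: A=1, B=4
Majority → B

B


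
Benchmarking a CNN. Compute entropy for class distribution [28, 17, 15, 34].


Probabilities: [28/94, 17/94, 15/94, 34/94] ≈ [0.2979, 0.1809, 0.1596, 0.3617]
H = -((28/94)·log₂(28/94) + (17/94)·log₂(17/94) + (15/94)·log₂(15/94) + (34/94)·log₂(34/94))
  = 1.9198 bits

1.9198 bits


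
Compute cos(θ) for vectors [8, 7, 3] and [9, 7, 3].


A·B = 8·9 + 7·7 + 3·3 = 130
‖A‖ = √122 = 11.0454, ‖B‖ = √139 = 11.7898
cos = 130/(√122·√139) = 130/√16958 = 0.9983

0.9983


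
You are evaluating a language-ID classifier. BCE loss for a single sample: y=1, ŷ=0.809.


BCE = -[y·ln(p) + (1-y)·ln(1-p)]
= -1·ln(0.809) - 0
= -ln(0.809) = 0.212

0.212


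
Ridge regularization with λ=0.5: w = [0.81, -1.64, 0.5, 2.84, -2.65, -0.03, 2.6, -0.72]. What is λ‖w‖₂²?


‖w‖₂² = (0.81)² + (-1.64)² + (0.5)² + (2.84)² + (-2.65)² + (-0.03)² + (2.6)² + (-0.72)²
     = 0.6561 + 2.6896 + 0.25 + 8.0656 + 7.0225 + 0.0009 + 6.76 + 0.5184
     = 25.9631
λ·‖w‖₂² = 0.5·25.9631 = 12.98155

12.98155


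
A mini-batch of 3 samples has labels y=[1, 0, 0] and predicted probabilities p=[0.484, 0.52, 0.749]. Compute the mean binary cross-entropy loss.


L[0] = -ln(0.484) = 0.7257
L[1] = -ln(1-0.52) = -ln(0.48) = 0.734
L[2] = -ln(1-0.749) = -ln(0.251) = 1.3823
mean = (0.7257 + 0.734 + 1.3823)/3 = 0.9473

0.9473


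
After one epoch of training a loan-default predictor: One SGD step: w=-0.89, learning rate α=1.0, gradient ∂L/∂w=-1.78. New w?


w_new = w - α·∇
= -0.89 - 1.0·-1.78
= -0.89 + 1.78
= 0.89

0.89


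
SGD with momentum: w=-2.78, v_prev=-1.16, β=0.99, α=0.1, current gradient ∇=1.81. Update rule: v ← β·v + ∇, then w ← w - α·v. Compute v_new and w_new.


v_new = 0.99·-1.16 + 1.81 = -1.1484 + 1.81 = 0.6616
w_new = -2.78 - 0.1·0.6616 = -2.78 - 0.06616 = -2.84616

v_new=0.6616, w_new=-2.84616


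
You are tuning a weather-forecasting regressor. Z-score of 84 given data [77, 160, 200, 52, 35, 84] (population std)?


μ = 101.3333, σ = 59.0245
z = (84 - 101.3333)/59.0245 = -0.2937

-0.2937


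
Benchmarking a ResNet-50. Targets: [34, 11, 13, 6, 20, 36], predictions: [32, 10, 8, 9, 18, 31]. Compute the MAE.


Absolute errors: |34-32|=2, |11-10|=1, |13-8|=5, |6-9|=3, |20-18|=2, |36-31|=5
Sum = 18
MAE = 18/6 = 3

3


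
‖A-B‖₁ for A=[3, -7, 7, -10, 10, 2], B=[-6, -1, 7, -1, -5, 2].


d = |3+ 6| + |-7+ 1| + |7-7| + |-10+ 1| + |10+ 5| + |2-2|
  = 9 + 6 + 0 + 9 + 15 + 0
  = 39

39


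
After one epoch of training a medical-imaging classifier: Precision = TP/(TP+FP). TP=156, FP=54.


Precision = TP/(TP+FP)
= 156/(156+54)
= 156/210 = 74.29%

74.29%


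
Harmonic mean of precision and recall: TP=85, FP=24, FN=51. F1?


Precision = 85/109 = 0.7798
Recall = 85/136 = 0.625
F1 = 2·P·R/(P+R) = 2·TP/(2·TP+FP+FN) = 170/(170+24+51) = 170/245 = 0.6939

0.6939


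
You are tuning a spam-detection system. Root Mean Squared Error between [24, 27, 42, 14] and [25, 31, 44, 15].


MSE = 22/4 = 5.5
RMSE = √(22/4) = 2.3452

2.3452


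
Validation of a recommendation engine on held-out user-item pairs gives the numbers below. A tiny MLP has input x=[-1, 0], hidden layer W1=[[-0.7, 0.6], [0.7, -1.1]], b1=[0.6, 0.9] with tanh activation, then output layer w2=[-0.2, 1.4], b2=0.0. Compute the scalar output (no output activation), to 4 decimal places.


z1[0] = (-0.7)·(-1) + (0.6)·(0) + 0.6 = 1.3
z1[1] = (0.7)·(-1) + (-1.1)·(0) + 0.9 = 0.2
h = tanh(z1) = [0.8617, 0.1974]
output = (-0.2)·(0.8617) + (1.4)·(0.1974) + 0.0 = 0.104

0.104


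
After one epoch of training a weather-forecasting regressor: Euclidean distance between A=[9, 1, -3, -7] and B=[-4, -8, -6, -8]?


d = √((9+ 4)² + (1+ 8)² + (-3+ 6)² + (-7+ 8)²)
  = √(169 + 81 + 9 + 1)
  = √260 = 16.1245

16.1245


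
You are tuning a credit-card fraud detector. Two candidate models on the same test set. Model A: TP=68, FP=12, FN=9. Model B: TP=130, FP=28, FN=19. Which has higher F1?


Model A: P=68/80=0.85, R=68/77=0.8831, F1=2PR/(P+R)=2TP/(2TP+FP+FN)=136/157=0.8662
Model B: P=130/158=0.8228, R=130/149=0.8725, F1=2PR/(P+R)=2TP/(2TP+FP+FN)=260/307=0.8469
0.8662 > 0.8469 → Model A

Model A


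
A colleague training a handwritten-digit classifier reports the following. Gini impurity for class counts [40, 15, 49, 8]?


Probabilities: [40/112, 15/112, 49/112, 8/112] ≈ [0.3571, 0.1339, 0.4375, 0.0714]
Σpᵢ² = (1600 + 225 + 2401 + 64)/112² = 4290/12544
Gini = 1 - Σpᵢ² = 1 - 4290/12544 = 0.658

0.658


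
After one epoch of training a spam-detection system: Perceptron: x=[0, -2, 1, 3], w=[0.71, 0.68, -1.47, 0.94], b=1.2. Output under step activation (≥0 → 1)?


z = (0)·(0.71) + (-2)·(0.68) + (1)·(-1.47) + (3)·(0.94) + 1.2
  = 1.19
step(z) = 1 (z≥0)

1


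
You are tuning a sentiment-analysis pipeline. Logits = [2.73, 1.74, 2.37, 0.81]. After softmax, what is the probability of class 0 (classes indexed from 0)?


Exponentials: e^2.73=15.3329, e^1.74=5.6973, e^2.37=10.6974, e^0.81=2.2479
Sum = 33.9755
Softmax = [0.4513, 0.1677, 0.3149, 0.0662]
p[0] = 15.3329/33.9755 = 0.4513

0.4513


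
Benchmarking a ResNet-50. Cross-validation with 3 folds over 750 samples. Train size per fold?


Fold size = 750/3 = 250
Training per fold = 750 - 250 = 500

500


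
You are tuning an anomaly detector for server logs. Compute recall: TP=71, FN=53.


Recall = TP/(TP+FN)
= 71/(71+53)
= 71/124 = 57.26%

57.26%


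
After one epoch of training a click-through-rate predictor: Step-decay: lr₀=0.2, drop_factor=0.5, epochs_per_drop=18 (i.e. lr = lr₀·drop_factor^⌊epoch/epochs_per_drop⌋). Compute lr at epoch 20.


n_drops = ⌊20/18⌋ = 1
lr = 0.2·0.5^1 = 0.2·0.5 = 0.1

0.1


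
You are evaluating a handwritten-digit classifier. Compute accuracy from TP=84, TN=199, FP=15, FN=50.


Accuracy = (TP+TN)/(TP+TN+FP+FN)
= (84+199)/(348)
= 283/348 = 81.32%

81.32%


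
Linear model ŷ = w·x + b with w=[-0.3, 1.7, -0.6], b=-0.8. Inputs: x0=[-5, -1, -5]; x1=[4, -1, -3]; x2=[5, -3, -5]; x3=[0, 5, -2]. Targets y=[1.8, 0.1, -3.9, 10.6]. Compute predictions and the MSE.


ŷ0 = (-0.3)·(-5) + (1.7)·(-1) + (-0.6)·(-5) - 0.8 = 2.0
ŷ1 = (-0.3)·(4) + (1.7)·(-1) + (-0.6)·(-3) - 0.8 = -1.9
ŷ2 = (-0.3)·(5) + (1.7)·(-3) + (-0.6)·(-5) - 0.8 = -4.4
ŷ3 = (-0.3)·(0) + (1.7)·(5) + (-0.6)·(-2) - 0.8 = 8.9
errors² = [0.04, 4.0, 0.25, 2.89]
MSE = 7.1800/4 = 1.795

1.795


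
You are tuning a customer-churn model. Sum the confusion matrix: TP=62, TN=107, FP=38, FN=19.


Total = TP + TN + FP + FN
= 62 + 107 + 38 + 19
= 226
(Predicted positive: 100, predicted negative: 126)

226


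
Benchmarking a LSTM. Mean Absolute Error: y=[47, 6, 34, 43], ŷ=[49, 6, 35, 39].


Absolute errors: |47-49|=2, |6-6|=0, |34-35|=1, |43-39|=4
Sum = 7
MAE = 7/4 = 7/4

7/4


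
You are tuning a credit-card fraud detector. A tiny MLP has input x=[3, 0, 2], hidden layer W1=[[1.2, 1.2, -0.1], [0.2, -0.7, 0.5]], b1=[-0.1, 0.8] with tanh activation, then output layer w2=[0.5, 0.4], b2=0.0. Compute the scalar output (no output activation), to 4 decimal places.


z1[0] = (1.2)·(3) + (1.2)·(0) + (-0.1)·(2) - 0.1 = 3.3
z1[1] = (0.2)·(3) + (-0.7)·(0) + (0.5)·(2) + 0.8 = 2.4
h = tanh(z1) = [0.9973, 0.9837]
output = (0.5)·(0.9973) + (0.4)·(0.9837) + 0.0 = 0.8921

0.8921


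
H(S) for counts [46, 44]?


Probabilities: [46/90, 44/90] ≈ [0.5111, 0.4889]
H = -((46/90)·log₂(46/90) + (44/90)·log₂(44/90))
  = 0.9996 bits

0.9996 bits


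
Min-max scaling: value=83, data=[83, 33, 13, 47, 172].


min=13, max=172
(83-13)/(172-13) = 70/159 = 0.4403

0.4403


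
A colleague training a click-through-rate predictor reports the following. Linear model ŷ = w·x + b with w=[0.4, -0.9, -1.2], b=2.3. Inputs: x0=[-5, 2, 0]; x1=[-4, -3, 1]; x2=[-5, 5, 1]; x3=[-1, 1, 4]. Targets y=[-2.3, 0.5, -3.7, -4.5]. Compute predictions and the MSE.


ŷ0 = (0.4)·(-5) + (-0.9)·(2) + (-1.2)·(0) + 2.3 = -1.5
ŷ1 = (0.4)·(-4) + (-0.9)·(-3) + (-1.2)·(1) + 2.3 = 2.2
ŷ2 = (0.4)·(-5) + (-0.9)·(5) + (-1.2)·(1) + 2.3 = -5.4
ŷ3 = (0.4)·(-1) + (-0.9)·(1) + (-1.2)·(4) + 2.3 = -3.8
errors² = [0.64, 2.89, 2.89, 0.49]
MSE = 6.9100/4 = 1.7275

1.7275


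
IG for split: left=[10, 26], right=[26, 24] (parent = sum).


Parent = [36, 50], H_parent = 0.9808
H_left = 0.8524 (n=36), H_right = 0.9988 (n=50)
H_children = (36/86)·0.8524 + (50/86)·0.9988 = 0.9375
IG = 0.9808 - 0.9375 = 0.0433

0.0433


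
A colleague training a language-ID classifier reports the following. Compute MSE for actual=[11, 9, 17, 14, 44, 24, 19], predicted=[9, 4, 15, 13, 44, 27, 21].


Squared errors: (11-9)²=4, (9-4)²=25, (17-15)²=4, (14-13)²=1, (44-44)²=0, (24-27)²=9, (19-21)²=4
Sum = 47
MSE = 47/7 = 47/7

47/7


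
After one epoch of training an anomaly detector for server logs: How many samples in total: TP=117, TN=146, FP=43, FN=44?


Total = TP + TN + FP + FN
= 117 + 146 + 43 + 44
= 350
(Predicted positive: 160, predicted negative: 190)

350


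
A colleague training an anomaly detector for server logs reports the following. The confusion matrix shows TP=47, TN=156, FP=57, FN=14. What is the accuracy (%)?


Accuracy = (TP+TN)/(TP+TN+FP+FN)
= (47+156)/(274)
= 203/274 = 74.09%

74.09%


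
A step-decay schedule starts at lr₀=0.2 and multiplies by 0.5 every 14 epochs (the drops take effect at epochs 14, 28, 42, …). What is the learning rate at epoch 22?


n_drops = ⌊22/14⌋ = 1
lr = 0.2·0.5^1 = 0.2·0.5 = 0.1

0.1


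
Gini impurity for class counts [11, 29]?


Probabilities: [11/40, 29/40] ≈ [0.275, 0.725]
Σpᵢ² = (121 + 841)/40² = 962/1600
Gini = 1 - Σpᵢ² = 1 - 962/1600 = 0.3988

0.3988


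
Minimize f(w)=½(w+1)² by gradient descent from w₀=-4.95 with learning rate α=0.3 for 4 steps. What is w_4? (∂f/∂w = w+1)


step 1: grad = -4.95+1 = -3.95; w = -4.95 - 0.3·(-3.95) = -3.765
step 2: grad = -3.765+1 = -2.765; w = -3.765 - 0.3·(-2.765) = -2.9355
step 3: grad = -2.9355+1 = -1.9355; w = -2.9355 - 0.3·(-1.9355) = -2.35485
step 4: grad = -2.35485+1 = -1.35485; w = -2.35485 - 0.3·(-1.35485) = -1.948395

-1.948395


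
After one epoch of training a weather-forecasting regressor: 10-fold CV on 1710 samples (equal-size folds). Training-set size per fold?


Fold size = 1710/10 = 171
Training per fold = 1710 - 171 = 1539

1539


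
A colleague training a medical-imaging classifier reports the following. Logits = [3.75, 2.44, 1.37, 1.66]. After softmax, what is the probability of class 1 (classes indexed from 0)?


Exponentials: e^3.75=42.5211, e^2.44=11.473, e^1.37=3.9354, e^1.66=5.2593
Sum = 63.1888
Softmax = [0.6729, 0.1816, 0.0623, 0.0832]
p[1] = 11.473/63.1888 = 0.1816

0.1816


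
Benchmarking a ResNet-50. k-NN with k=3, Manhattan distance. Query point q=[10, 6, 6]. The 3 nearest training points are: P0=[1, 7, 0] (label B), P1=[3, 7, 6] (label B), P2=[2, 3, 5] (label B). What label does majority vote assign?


d(q,P0) = 16  (label B)
d(q,P1) = 8  (label B)
d(q,P2) = 12  (label B)
Votes: A=0, B=3
Majority → B

B


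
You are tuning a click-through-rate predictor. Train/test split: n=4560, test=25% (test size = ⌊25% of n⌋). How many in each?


Test = ⌊4560·25/100⌋ = 1140
Train = 4560 - 1140 = 3420

Train: 3420, Test: 1140


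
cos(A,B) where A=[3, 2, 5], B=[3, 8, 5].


A·B = 3·3 + 2·8 + 5·5 = 50
‖A‖ = √38 = 6.1644, ‖B‖ = √98 = 9.8995
cos = 50/(√38·√98) = 50/√3724 = 0.8193

0.8193


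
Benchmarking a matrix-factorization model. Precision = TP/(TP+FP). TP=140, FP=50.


Precision = TP/(TP+FP)
= 140/(140+50)
= 140/190 = 73.68%

73.68%


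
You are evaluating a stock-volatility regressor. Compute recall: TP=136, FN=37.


Recall = TP/(TP+FN)
= 136/(136+37)
= 136/173 = 78.61%

78.61%


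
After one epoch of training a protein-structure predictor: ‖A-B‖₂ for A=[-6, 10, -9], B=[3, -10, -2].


d = √((-6-3)² + (10+ 10)² + (-9+ 2)²)
  = √(81 + 400 + 49)
  = √530 = 23.0217

23.0217


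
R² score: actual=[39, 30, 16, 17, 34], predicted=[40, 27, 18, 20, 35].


ȳ = 27.2
SS_res = Σ(y-ŷ)² = 24
SS_tot = Σ(y-ȳ)² = 422.8
R² = 1 - SS_res/SS_tot = 1 - 0.0568 = 0.9432

0.9432


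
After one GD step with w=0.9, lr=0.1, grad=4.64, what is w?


w_new = w - α·∇
= 0.9 - 0.1·4.64
= 0.9 - 0.464
= 0.436

0.436


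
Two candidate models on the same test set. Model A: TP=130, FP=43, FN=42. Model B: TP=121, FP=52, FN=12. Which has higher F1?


Model A: P=130/173=0.7514, R=130/172=0.7558, F1=2PR/(P+R)=2TP/(2TP+FP+FN)=260/345=0.7536
Model B: P=121/173=0.6994, R=121/133=0.9098, F1=2PR/(P+R)=2TP/(2TP+FP+FN)=242/306=0.7908
0.7536 < 0.7908 → Model B

Model B


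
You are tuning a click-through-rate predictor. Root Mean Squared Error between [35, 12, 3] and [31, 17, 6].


MSE = 50/3 = 16.6667
RMSE = √(50/3) = 4.0825

4.0825


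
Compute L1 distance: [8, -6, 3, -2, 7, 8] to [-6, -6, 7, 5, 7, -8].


d = |8+ 6| + |-6+ 6| + |3-7| + |-2-5| + |7-7| + |8+ 8|
  = 14 + 0 + 4 + 7 + 0 + 16
  = 41

41


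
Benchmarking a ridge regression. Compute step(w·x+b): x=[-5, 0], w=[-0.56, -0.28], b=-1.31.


z = (-5)·(-0.56) + (0)·(-0.28) - 1.31
  = 1.49
step(z) = 1 (z≥0)

1


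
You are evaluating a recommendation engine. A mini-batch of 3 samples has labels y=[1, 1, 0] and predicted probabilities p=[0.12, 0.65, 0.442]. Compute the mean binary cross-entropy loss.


L[0] = -ln(0.12) = 2.1203
L[1] = -ln(0.65) = 0.4308
L[2] = -ln(1-0.442) = -ln(0.558) = 0.5834
mean = (2.1203 + 0.4308 + 0.5834)/3 = 1.0448

1.0448


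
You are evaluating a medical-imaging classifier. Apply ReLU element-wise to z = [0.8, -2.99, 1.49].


ReLU(0.8) = max(0, 0.8) = 0.8
ReLU(-2.99) = max(0, -2.99) = 0.0
ReLU(1.49) = max(0, 1.49) = 1.49
result = [0.8, 0.0, 1.49]

[0.8, 0.0, 1.49]


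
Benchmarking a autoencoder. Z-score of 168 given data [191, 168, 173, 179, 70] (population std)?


μ = 156.2, σ = 43.7785
z = (168 - 156.2)/43.7785 = 0.2695

0.2695


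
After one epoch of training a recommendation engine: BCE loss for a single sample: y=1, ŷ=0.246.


BCE = -[y·ln(p) + (1-y)·ln(1-p)]
= -1·ln(0.246) - 0
= -ln(0.246) = 1.4024

1.4024


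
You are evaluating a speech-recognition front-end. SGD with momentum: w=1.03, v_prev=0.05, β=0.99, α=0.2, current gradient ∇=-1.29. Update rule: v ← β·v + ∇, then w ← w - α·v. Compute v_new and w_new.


v_new = 0.99·0.05 - 1.29 = 0.0495 - 1.29 = -1.2405
w_new = 1.03 - 0.2·-1.2405 = 1.03 + 0.2481 = 1.2781

v_new=-1.2405, w_new=1.2781


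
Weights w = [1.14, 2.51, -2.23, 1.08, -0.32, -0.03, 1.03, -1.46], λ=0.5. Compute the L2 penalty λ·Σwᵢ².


‖w‖₂² = (1.14)² + (2.51)² + (-2.23)² + (1.08)² + (-0.32)² + (-0.03)² + (1.03)² + (-1.46)²
     = 1.2996 + 6.3001 + 4.9729 + 1.1664 + 0.1024 + 0.0009 + 1.0609 + 2.1316
     = 17.0348
λ·‖w‖₂² = 0.5·17.0348 = 8.5174

8.5174


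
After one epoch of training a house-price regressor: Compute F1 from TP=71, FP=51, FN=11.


Precision = 71/122 = 0.582
Recall = 71/82 = 0.8659
F1 = 2·P·R/(P+R) = 2·TP/(2·TP+FP+FN) = 142/(142+51+11) = 142/204 = 0.6961

0.6961


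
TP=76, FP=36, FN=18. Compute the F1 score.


Precision = 76/112 = 0.6786
Recall = 76/94 = 0.8085
F1 = 2·P·R/(P+R) = 2·TP/(2·TP+FP+FN) = 152/(152+36+18) = 152/206 = 0.7379

0.7379


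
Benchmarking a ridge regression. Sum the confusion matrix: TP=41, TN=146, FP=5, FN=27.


Total = TP + TN + FP + FN
= 41 + 146 + 5 + 27
= 219
(Predicted positive: 46, predicted negative: 173)

219


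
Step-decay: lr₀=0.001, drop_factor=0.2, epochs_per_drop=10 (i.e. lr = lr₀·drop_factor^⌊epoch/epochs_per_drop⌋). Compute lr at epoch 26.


n_drops = ⌊26/10⌋ = 2
lr = 0.001·0.2^2 = 0.001·0.04 = 0.00004

0.00004


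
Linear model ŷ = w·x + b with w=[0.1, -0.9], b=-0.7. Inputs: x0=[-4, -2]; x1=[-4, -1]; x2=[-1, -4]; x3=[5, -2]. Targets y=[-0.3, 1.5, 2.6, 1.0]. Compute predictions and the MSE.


ŷ0 = (0.1)·(-4) + (-0.9)·(-2) - 0.7 = 0.7
ŷ1 = (0.1)·(-4) + (-0.9)·(-1) - 0.7 = -0.2
ŷ2 = (0.1)·(-1) + (-0.9)·(-4) - 0.7 = 2.8
ŷ3 = (0.1)·(5) + (-0.9)·(-2) - 0.7 = 1.6
errors² = [1.0, 2.89, 0.04, 0.36]
MSE = 4.2900/4 = 1.0725

1.0725


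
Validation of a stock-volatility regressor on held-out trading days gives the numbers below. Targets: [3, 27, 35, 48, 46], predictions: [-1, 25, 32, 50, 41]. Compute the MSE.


Squared errors: (3+ 1)²=16, (27-25)²=4, (35-32)²=9, (48-50)²=4, (46-41)²=25
Sum = 58
MSE = 58/5 = 58/5

58/5


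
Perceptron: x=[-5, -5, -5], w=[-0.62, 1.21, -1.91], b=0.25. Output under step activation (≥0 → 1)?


z = (-5)·(-0.62) + (-5)·(1.21) + (-5)·(-1.91) + 0.25
  = 6.85
step(z) = 1 (z≥0)

1


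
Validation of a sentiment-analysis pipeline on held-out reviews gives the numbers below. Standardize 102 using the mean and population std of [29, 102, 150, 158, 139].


μ = 115.6, σ = 47.3565
z = (102 - 115.6)/47.3565 = -0.2872

-0.2872


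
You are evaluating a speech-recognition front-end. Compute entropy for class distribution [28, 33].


Probabilities: [28/61, 33/61] ≈ [0.459, 0.541]
H = -((28/61)·log₂(28/61) + (33/61)·log₂(33/61))
  = 0.9951 bits

0.9951 bits


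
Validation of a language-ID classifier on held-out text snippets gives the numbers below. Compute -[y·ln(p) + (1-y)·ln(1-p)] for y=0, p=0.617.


BCE = -[y·ln(p) + (1-y)·ln(1-p)]
= -0 - 1·ln(1-0.617)
= -ln(0.383) = 0.9597

0.9597


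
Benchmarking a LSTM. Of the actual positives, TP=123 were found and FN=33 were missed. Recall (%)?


Recall = TP/(TP+FN)
= 123/(123+33)
= 123/156 = 78.85%

78.85%


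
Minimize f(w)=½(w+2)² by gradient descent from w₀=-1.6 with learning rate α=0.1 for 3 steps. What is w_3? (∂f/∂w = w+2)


step 1: grad = -1.6+2 = 0.4; w = -1.6 - 0.1·(0.4) = -1.64
step 2: grad = -1.64+2 = 0.36; w = -1.64 - 0.1·(0.36) = -1.676
step 3: grad = -1.676+2 = 0.324; w = -1.676 - 0.1·(0.324) = -1.7084

-1.7084


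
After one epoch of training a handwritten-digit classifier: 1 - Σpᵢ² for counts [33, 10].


Probabilities: [33/43, 10/43] ≈ [0.7674, 0.2326]
Σpᵢ² = (1089 + 100)/43² = 1189/1849
Gini = 1 - Σpᵢ² = 1 - 1189/1849 = 0.3569

0.3569


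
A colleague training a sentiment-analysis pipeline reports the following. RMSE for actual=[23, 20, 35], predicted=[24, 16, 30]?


MSE = 42/3 = 14
RMSE = √(42/3) = 3.7417

3.7417


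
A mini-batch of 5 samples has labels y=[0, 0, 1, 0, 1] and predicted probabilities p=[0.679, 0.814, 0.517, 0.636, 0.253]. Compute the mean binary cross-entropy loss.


L[0] = -ln(1-0.679) = -ln(0.321) = 1.1363
L[1] = -ln(1-0.814) = -ln(0.186) = 1.682
L[2] = -ln(0.517) = 0.6597
L[3] = -ln(1-0.636) = -ln(0.364) = 1.0106
L[4] = -ln(0.253) = 1.3744
mean = (1.1363 + 1.682 + 0.6597 + 1.0106 + 1.3744)/5 = 1.1726

1.1726
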